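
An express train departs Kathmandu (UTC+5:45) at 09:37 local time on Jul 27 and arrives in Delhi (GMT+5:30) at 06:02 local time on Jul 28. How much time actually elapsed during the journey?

Delhi is 0:15 behind Kathmandu.
Clock-face elapsed time (ignoring zones) is 20 hours 25 minutes.
Actual elapsed = 20 hours 25 minutes + 0:15 = 20 hours 40 minutes.

20 hours 40 minutes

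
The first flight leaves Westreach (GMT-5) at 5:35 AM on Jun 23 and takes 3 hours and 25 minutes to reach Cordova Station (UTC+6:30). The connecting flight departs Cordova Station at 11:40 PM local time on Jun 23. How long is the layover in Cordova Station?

3 hours 10 minutes

Convert departure to UTC: 5:35 AM + 5:00 = 10:35 AM UTC on Jun 23.
Add 3 hours 25 minutes flight time → 2:00 PM UTC.
Cordova Station is UTC+6:30, so local arrival = 2:00 PM + 6:30 = 8:30 PM on Jun 23.
Layover = 11:40 PM − 8:30 PM = 3 hours 10 minutes.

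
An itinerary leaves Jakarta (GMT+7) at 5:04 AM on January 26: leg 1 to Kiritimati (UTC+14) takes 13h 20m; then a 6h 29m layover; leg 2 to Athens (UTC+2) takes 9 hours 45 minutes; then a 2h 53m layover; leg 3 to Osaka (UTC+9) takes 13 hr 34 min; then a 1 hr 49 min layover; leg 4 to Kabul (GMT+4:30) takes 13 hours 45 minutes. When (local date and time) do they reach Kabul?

4:09 PM on Jan 28

Convert departure to UTC: 5:04 AM − 7:00 = 10:04 PM UTC on Jan 25.
Add 13 hours and 20 minutes leg 1 → 11:24 AM UTC (Jan 26).
Add 6 hours 29 minutes layover in Kiritimati → 5:53 PM UTC.
Add 9 hours and 45 minutes leg 2 → 3:38 AM UTC (Jan 27).
Add 2 hours and 53 minutes layover in Athens → 6:31 AM UTC.
Add 13 hours 34 minutes leg 3 → 8:05 PM UTC.
Add 1 hour 49 minutes layover in Osaka → 9:54 PM UTC.
Add 13 hours and 45 minutes leg 4 → 11:39 AM UTC (Jan 28).
Kabul is UTC+4:30, so local arrival = 11:39 AM + 4:30 = 4:09 PM on Jan 28.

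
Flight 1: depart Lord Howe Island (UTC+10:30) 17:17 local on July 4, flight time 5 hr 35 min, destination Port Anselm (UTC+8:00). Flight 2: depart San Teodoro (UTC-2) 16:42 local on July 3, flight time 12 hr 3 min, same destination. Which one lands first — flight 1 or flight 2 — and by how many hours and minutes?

the second, by 5 hours 37 minutes

Flight 1 in UTC: 17:17 − 10:30 = 06:47 on Jul 4.
+5 hours 35 minutes → arrive 12:22 UTC on Jul 4.
Flight 2 in UTC: 16:42 + 2:00 = 18:42 on Jul 3.
+12 hours 3 minutes → arrive 06:45 UTC on Jul 4.
Flight 2 lands earlier by 5 hours 37 minutes.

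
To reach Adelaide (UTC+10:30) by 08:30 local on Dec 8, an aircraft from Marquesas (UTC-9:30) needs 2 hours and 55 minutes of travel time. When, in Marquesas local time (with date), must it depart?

Target arrival in UTC: 08:30 − 10:30 = 22:00 on Dec 7.
Subtract 2 hours and 55 minutes → departure 19:05 UTC on Dec 7.
Marquesas is UTC−9:30: 19:05 − 9:30 = 09:35 on Dec 7.

09:35 on Dec 7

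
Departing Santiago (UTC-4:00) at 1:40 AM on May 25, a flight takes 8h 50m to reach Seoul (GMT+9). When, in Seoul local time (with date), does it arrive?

Convert departure to UTC: 1:40 AM + 4:00 = 5:40 AM UTC on May 25.
Add 8 hours 50 minutes travel time → 2:30 PM UTC.
Seoul is UTC+9:00, so local arrival = 2:30 PM + 9:00 = 11:30 PM on May 25.

11:30 PM on May 25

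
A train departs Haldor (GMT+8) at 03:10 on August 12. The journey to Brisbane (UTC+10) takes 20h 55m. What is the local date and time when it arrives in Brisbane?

Brisbane is 2:00 ahead of Haldor.
After 20 hours and 55 minutes it is 00:05 (Aug 13) in Haldor.
Shift by the zone difference: 00:05 + 2:00 = 02:05 on Aug 13 in Brisbane.

02:05 on August 13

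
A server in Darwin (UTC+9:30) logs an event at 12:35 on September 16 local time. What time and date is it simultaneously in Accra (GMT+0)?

Accra is 9:30 behind Darwin.
Shift by the zone difference: 12:35 − 9:30 = 03:05 on Sep 16 in Accra.

03:05 on September 16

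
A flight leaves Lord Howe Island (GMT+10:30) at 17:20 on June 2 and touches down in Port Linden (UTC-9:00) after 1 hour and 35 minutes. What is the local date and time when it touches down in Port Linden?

23:25 on Jun 1

Convert departure to UTC: 17:20 − 10:30 = 06:50 UTC on Jun 2.
Add 1 hour 35 minutes travel time → 08:25 UTC.
Port Linden is UTC−9:00, so local arrival = 08:25 − 9:00 = 23:25 on Jun 1.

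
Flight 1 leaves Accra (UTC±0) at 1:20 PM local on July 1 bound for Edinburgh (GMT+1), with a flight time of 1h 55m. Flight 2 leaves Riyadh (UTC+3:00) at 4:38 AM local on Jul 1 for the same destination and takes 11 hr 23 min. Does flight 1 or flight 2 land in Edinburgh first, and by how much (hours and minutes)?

the second, by 2 hours 14 minutes

Flight 1 departs at 1:20 PM UTC (Jul 1).
+1 hour and 55 minutes → arrive 3:15 PM UTC on Jul 1.
Flight 2 in UTC: 4:38 AM − 3:00 = 1:38 AM on Jul 1.
+11 hours and 23 minutes → arrive 1:01 PM UTC on Jul 1.
Flight 2 lands earlier by 2 hours 14 minutes.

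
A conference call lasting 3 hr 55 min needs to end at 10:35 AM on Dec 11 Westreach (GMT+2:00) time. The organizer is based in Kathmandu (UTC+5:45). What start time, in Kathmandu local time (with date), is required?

10:25 AM on Dec 11

Target end time in UTC: 10:35 AM − 2:00 = 8:35 AM on Dec 11.
Subtract 3 hours and 55 minutes → start 4:40 AM UTC on Dec 11.
Kathmandu is UTC+5:45: 4:40 AM + 5:45 = 10:25 AM on Dec 11.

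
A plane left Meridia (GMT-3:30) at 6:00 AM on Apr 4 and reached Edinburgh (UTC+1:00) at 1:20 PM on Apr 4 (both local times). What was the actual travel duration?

Edinburgh is 4:30 ahead of Meridia.
Clock-face elapsed time (ignoring zones) is 7 hours 20 minutes.
Actual elapsed = 7 hours 20 minutes − 4:30 = 2 hours 50 minutes.

2 hours 50 minutes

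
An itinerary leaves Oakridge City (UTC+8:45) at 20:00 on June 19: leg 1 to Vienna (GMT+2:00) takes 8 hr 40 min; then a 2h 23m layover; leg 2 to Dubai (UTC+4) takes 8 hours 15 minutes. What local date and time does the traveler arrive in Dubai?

10:33 on Jun 20

Convert departure to UTC: 20:00 − 8:45 = 11:15 UTC on Jun 19.
Add 8 hours and 40 minutes leg 1 → 19:55 UTC.
Add 2 hours 23 minutes layover in Vienna → 22:18 UTC.
Add 8 hours 15 minutes leg 2 → 06:33 UTC (Jun 20).
Dubai is UTC+4:00, so local arrival = 06:33 + 4:00 = 10:33 on Jun 20.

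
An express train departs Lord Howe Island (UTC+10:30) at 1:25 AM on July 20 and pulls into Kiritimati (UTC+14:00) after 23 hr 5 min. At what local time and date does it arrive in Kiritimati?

4:00 AM on July 21

Convert departure to UTC: 1:25 AM − 10:30 = 2:55 PM UTC on Jul 19.
Add 23 hours and 5 minutes travel time → 2:00 PM UTC (Jul 20).
Kiritimati is UTC+14:00, so local arrival = 2:00 PM + 14:00 = 4:00 AM on Jul 21.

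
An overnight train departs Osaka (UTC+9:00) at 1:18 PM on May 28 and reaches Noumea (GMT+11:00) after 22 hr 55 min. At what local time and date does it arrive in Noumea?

2:13 PM on May 29

Convert departure to UTC: 1:18 PM − 9:00 = 4:18 AM UTC on May 28.
Add 22 hours and 55 minutes travel time → 3:13 AM UTC (May 29).
Noumea is UTC+11:00, so local arrival = 3:13 AM + 11:00 = 2:13 PM on May 29.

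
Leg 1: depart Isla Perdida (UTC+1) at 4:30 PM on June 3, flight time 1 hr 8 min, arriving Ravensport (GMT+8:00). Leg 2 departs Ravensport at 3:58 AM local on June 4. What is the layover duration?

Convert departure to UTC: 4:30 PM − 1:00 = 3:30 PM UTC on Jun 3.
Add 1 hour 8 minutes flight time → 4:38 PM UTC.
Ravensport is UTC+8:00, so local arrival = 4:38 PM + 8:00 = 12:38 AM on Jun 4.
Layover = 3:58 AM − 12:38 AM = 3 hours 20 minutes.

3 hours 20 minutes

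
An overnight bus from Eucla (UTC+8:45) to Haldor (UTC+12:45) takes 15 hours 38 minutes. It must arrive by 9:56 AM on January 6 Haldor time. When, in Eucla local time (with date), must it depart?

Target arrival in UTC: 9:56 AM − 12:45 = 9:11 PM on Jan 5.
Subtract 15 hours and 38 minutes → departure 5:33 AM UTC on Jan 5.
Eucla is UTC+8:45: 5:33 AM + 8:45 = 2:18 PM on Jan 5.

2:18 PM on January 5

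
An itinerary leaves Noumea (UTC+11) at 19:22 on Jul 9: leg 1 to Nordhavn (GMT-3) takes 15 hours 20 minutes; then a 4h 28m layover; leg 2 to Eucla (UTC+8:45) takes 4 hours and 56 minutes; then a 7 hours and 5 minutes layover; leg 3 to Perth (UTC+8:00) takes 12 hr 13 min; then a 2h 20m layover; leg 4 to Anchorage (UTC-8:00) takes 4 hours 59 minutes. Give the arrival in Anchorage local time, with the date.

03:43 on July 11

Convert departure to UTC: 19:22 − 11:00 = 08:22 UTC on Jul 9.
Add 15 hours 20 minutes leg 1 → 23:42 UTC.
Add 4 hours and 28 minutes layover in Nordhavn → 04:10 UTC (Jul 10).
Add 4 hours and 56 minutes leg 2 → 09:06 UTC.
Add 7 hours 5 minutes layover in Eucla → 16:11 UTC.
Add 12 hours and 13 minutes leg 3 → 04:24 UTC (Jul 11).
Add 2 hours and 20 minutes layover in Perth → 06:44 UTC.
Add 4 hours and 59 minutes leg 4 → 11:43 UTC.
Anchorage is UTC−8:00, so local arrival = 11:43 − 8:00 = 03:43 on Jul 11.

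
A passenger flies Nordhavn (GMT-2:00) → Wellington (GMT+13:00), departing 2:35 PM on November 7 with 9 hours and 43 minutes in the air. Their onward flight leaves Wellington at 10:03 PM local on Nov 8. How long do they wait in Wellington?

Convert departure to UTC: 2:35 PM + 2:00 = 4:35 PM UTC on Nov 7.
Add 9 hours and 43 minutes flight time → 2:18 AM UTC (Nov 8).
Wellington is UTC+13:00, so local arrival = 2:18 AM + 13:00 = 3:18 PM on Nov 8.
Layover = 10:03 PM − 3:18 PM = 6 hours 45 minutes.

6 hours 45 minutes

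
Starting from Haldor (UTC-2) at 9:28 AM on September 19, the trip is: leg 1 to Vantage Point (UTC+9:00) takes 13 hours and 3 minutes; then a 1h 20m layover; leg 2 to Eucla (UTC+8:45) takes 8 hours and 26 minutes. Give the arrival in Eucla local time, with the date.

Convert departure to UTC: 9:28 AM + 2:00 = 11:28 AM UTC on Sep 19.
Add 13 hours and 3 minutes leg 1 → 12:31 AM UTC (Sep 20).
Add 1 hour 20 minutes layover in Vantage Point → 1:51 AM UTC.
Add 8 hours and 26 minutes leg 2 → 10:17 AM UTC.
Eucla is UTC+8:45, so local arrival = 10:17 AM + 8:45 = 7:02 PM on Sep 20.

7:02 PM on September 20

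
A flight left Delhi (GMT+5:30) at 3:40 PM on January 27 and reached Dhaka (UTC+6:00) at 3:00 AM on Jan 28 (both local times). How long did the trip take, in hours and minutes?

10 hours 50 minutes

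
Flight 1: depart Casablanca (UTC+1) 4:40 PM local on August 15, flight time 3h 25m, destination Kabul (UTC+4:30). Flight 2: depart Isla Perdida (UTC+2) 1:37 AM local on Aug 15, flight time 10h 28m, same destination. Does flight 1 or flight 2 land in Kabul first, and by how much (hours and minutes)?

the second, by 9 hours

Flight 1 in UTC: 4:40 PM − 1:00 = 3:40 PM on Aug 15.
+3 hours and 25 minutes → arrive 7:05 PM UTC on Aug 15.
Flight 2 in UTC: 1:37 AM − 2:00 = 11:37 PM on Aug 14.
+10 hours 28 minutes → arrive 10:05 AM UTC on Aug 15.
Flight 2 lands earlier by 9 hours.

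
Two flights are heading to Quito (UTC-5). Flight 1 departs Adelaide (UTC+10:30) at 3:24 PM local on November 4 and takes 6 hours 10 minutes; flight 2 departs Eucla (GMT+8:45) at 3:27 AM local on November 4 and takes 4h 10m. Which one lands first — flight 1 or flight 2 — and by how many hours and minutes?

the second, by 12 hours 12 minutes

Flight 1 in UTC: 3:24 PM − 10:30 = 4:54 AM on Nov 4.
+6 hours and 10 minutes → arrive 11:04 AM UTC on Nov 4.
Flight 2 in UTC: 3:27 AM − 8:45 = 6:42 PM on Nov 3.
+4 hours and 10 minutes → arrive 10:52 PM UTC on Nov 3.
Flight 2 lands earlier by 12 hours 12 minutes.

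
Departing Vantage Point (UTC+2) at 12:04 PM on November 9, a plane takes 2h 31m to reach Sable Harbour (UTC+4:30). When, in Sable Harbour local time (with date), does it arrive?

5:05 PM on November 9

Convert departure to UTC: 12:04 PM − 2:00 = 10:04 AM UTC on Nov 9.
Add 2 hours 31 minutes travel time → 12:35 PM UTC.
Sable Harbour is UTC+4:30, so local arrival = 12:35 PM + 4:30 = 5:05 PM on Nov 9.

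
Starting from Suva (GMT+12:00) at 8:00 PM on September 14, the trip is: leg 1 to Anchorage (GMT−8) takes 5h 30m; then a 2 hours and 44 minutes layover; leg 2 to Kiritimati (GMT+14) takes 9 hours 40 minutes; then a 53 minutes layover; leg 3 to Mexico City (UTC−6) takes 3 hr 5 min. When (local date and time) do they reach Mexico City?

Convert departure to UTC: 8:00 PM − 12:00 = 8:00 AM UTC on Sep 14.
Add 5 hours and 30 minutes leg 1 → 1:30 PM UTC.
Add 2 hours and 44 minutes layover in Anchorage → 4:14 PM UTC.
Add 9 hours 40 minutes leg 2 → 1:54 AM UTC (Sep 15).
Add 53 minutes layover in Kiritimati → 2:47 AM UTC.
Add 3 hours and 5 minutes leg 3 → 5:52 AM UTC.
Mexico City is UTC−6:00, so local arrival = 5:52 AM − 6:00 = 11:52 PM on Sep 14.

11:52 PM on September 14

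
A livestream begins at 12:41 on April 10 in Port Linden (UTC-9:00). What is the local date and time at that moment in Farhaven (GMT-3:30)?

Farhaven is 5:30 ahead of Port Linden.
Shift by the zone difference: 12:41 + 5:30 = 18:11 on Apr 10 in Farhaven.

18:11 on April 10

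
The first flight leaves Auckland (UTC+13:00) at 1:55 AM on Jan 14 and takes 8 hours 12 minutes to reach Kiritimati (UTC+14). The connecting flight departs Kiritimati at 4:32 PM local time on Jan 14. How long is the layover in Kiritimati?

5 hours 25 minutes

Convert departure to UTC: 1:55 AM − 13:00 = 12:55 PM UTC on Jan 13.
Add 8 hours 12 minutes flight time → 9:07 PM UTC.
Kiritimati is UTC+14:00, so local arrival = 9:07 PM + 14:00 = 11:07 AM on Jan 14.
Layover = 4:32 PM − 11:07 AM = 5 hours 25 minutes.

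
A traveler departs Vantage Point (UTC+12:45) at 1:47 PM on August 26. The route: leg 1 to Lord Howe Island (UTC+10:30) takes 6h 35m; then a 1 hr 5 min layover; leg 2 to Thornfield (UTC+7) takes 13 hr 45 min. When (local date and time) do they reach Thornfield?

Convert departure to UTC: 1:47 PM − 12:45 = 1:02 AM UTC on Aug 26.
Add 6 hours 35 minutes leg 1 → 7:37 AM UTC.
Add 1 hour and 5 minutes layover in Lord Howe Island → 8:42 AM UTC.
Add 13 hours 45 minutes leg 2 → 10:27 PM UTC.
Thornfield is UTC+7:00, so local arrival = 10:27 PM + 7:00 = 5:27 AM on Aug 27.

5:27 AM on Aug 27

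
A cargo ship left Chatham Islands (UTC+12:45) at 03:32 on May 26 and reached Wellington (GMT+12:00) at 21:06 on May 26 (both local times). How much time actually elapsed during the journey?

18 hours 19 minutes

Wellington is 0:45 behind Chatham Islands.
Clock-face elapsed time (ignoring zones) is 17 hours 34 minutes.
Actual elapsed = 17 hours 34 minutes + 0:45 = 18 hours 19 minutes.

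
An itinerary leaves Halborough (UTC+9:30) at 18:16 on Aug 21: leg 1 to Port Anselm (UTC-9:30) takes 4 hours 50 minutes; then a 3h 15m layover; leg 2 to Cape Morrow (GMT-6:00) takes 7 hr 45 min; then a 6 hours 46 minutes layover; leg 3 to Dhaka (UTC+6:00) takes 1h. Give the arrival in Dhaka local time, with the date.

Convert departure to UTC: 18:16 − 9:30 = 08:46 UTC on Aug 21.
Add 4 hours 50 minutes leg 1 → 13:36 UTC.
Add 3 hours and 15 minutes layover in Port Anselm → 16:51 UTC.
Add 7 hours 45 minutes leg 2 → 00:36 UTC (Aug 22).
Add 6 hours and 46 minutes layover in Cape Morrow → 07:22 UTC.
Add 1 hour leg 3 → 08:22 UTC.
Dhaka is UTC+6:00, so local arrival = 08:22 + 6:00 = 14:22 on Aug 22.

14:22 on Aug 22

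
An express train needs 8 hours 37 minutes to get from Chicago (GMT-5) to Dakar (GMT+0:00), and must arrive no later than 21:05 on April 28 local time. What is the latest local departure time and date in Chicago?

Target arrival is already UTC: 21:05 on Apr 28.
Subtract 8 hours and 37 minutes → departure 12:28 UTC on Apr 28.
Chicago is UTC−5:00: 12:28 − 5:00 = 07:28 on Apr 28.

07:28 on April 28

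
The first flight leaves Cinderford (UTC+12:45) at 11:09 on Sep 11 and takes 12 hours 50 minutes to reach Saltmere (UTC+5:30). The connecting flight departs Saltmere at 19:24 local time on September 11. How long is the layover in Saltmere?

Convert departure to UTC: 11:09 − 12:45 = 22:24 UTC on Sep 10.
Add 12 hours and 50 minutes flight time → 11:14 UTC (Sep 11).
Saltmere is UTC+5:30, so local arrival = 11:14 + 5:30 = 16:44 on Sep 11.
Layover = 19:24 − 16:44 = 2 hours 40 minutes.

2 hours 40 minutes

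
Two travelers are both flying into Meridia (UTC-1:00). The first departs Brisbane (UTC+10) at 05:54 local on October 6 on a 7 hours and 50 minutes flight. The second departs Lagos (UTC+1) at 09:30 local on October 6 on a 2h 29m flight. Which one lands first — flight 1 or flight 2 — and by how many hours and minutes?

the first, by 7 hours 15 minutes

Flight 1 in UTC: 05:54 − 10:00 = 19:54 on Oct 5.
+7 hours and 50 minutes → arrive 03:44 UTC on Oct 6.
Flight 2 in UTC: 09:30 − 1:00 = 08:30 on Oct 6.
+2 hours 29 minutes → arrive 10:59 UTC on Oct 6.
Flight 1 lands earlier by 7 hours 15 minutes.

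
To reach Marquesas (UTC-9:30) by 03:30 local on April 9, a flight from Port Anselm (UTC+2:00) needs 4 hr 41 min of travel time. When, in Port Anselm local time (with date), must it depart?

10:19 on Apr 9

Target arrival in UTC: 03:30 + 9:30 = 13:00 on Apr 9.
Subtract 4 hours and 41 minutes → departure 08:19 UTC on Apr 9.
Port Anselm is UTC+2:00: 08:19 + 2:00 = 10:19 on Apr 9.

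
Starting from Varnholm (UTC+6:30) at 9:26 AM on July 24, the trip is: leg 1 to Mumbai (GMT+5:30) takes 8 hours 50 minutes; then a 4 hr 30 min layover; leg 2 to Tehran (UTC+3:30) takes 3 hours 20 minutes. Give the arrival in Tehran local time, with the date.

Convert departure to UTC: 9:26 AM − 6:30 = 2:56 AM UTC on Jul 24.
Add 8 hours 50 minutes leg 1 → 11:46 AM UTC.
Add 4 hours and 30 minutes layover in Mumbai → 4:16 PM UTC.
Add 3 hours and 20 minutes leg 2 → 7:36 PM UTC.
Tehran is UTC+3:30, so local arrival = 7:36 PM + 3:30 = 11:06 PM on Jul 24.

11:06 PM on Jul 24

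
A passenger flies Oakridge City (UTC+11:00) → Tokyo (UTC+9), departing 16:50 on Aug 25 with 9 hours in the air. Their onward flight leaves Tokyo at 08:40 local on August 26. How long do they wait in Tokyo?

8 hours 50 minutes

Convert departure to UTC: 16:50 − 11:00 = 05:50 UTC on Aug 25.
Add 9 hours flight time → 14:50 UTC.
Tokyo is UTC+9:00, so local arrival = 14:50 + 9:00 = 23:50 on Aug 25.
Layover = 08:40 − 23:50 (+1 day) = 8 hours 50 minutes.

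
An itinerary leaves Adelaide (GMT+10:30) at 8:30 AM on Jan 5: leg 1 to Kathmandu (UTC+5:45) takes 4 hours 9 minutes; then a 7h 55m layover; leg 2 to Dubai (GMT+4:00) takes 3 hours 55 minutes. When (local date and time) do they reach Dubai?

5:59 PM on January 5

Convert departure to UTC: 8:30 AM − 10:30 = 10:00 PM UTC on Jan 4.
Add 4 hours and 9 minutes leg 1 → 2:09 AM UTC (Jan 5).
Add 7 hours 55 minutes layover in Kathmandu → 10:04 AM UTC.
Add 3 hours 55 minutes leg 2 → 1:59 PM UTC.
Dubai is UTC+4:00, so local arrival = 1:59 PM + 4:00 = 5:59 PM on Jan 5.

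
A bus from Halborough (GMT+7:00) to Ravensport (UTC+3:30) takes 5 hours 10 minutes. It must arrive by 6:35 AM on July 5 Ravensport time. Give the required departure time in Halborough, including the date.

4:55 AM on July 5

Target arrival in UTC: 6:35 AM − 3:30 = 3:05 AM on Jul 5.
Subtract 5 hours 10 minutes → departure 9:55 PM UTC on Jul 4.
Halborough is UTC+7:00: 9:55 PM + 7:00 = 4:55 AM on Jul 5.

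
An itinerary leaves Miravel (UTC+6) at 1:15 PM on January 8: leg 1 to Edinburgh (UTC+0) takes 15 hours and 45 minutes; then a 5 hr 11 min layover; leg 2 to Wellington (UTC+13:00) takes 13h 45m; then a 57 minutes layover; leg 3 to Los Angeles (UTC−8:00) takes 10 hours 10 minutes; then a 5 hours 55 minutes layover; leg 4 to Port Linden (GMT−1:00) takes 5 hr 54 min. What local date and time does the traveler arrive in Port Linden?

Convert departure to UTC: 1:15 PM − 6:00 = 7:15 AM UTC on Jan 8.
Add 15 hours 45 minutes leg 1 → 11:00 PM UTC.
Add 5 hours 11 minutes layover in Edinburgh → 4:11 AM UTC (Jan 9).
Add 13 hours 45 minutes leg 2 → 5:56 PM UTC.
Add 57 minutes layover in Wellington → 6:53 PM UTC.
Add 10 hours and 10 minutes leg 3 → 5:03 AM UTC (Jan 10).
Add 5 hours and 55 minutes layover in Los Angeles → 10:58 AM UTC.
Add 5 hours and 54 minutes leg 4 → 4:52 PM UTC.
Port Linden is UTC−1:00, so local arrival = 4:52 PM − 1:00 = 3:52 PM on Jan 10.

3:52 PM on January 10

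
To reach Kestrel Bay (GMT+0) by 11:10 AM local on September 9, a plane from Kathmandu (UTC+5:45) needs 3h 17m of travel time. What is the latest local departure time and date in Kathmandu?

Target arrival is already UTC: 11:10 AM on Sep 9.
Subtract 3 hours 17 minutes → departure 7:53 AM UTC on Sep 9.
Kathmandu is UTC+5:45: 7:53 AM + 5:45 = 1:38 PM on Sep 9.

1:38 PM on September 9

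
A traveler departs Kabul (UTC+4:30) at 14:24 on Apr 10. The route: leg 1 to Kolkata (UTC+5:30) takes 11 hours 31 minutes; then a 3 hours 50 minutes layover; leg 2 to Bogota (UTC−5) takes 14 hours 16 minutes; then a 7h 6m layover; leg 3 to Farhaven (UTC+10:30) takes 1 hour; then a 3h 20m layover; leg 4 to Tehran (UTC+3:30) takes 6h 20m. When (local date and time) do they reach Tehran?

Convert departure to UTC: 14:24 − 4:30 = 09:54 UTC on Apr 10.
Add 11 hours 31 minutes leg 1 → 21:25 UTC.
Add 3 hours 50 minutes layover in Kolkata → 01:15 UTC (Apr 11).
Add 14 hours 16 minutes leg 2 → 15:31 UTC.
Add 7 hours and 6 minutes layover in Bogota → 22:37 UTC.
Add 1 hour leg 3 → 23:37 UTC.
Add 3 hours 20 minutes layover in Farhaven → 02:57 UTC (Apr 12).
Add 6 hours 20 minutes leg 4 → 09:17 UTC.
Tehran is UTC+3:30, so local arrival = 09:17 + 3:30 = 12:47 on Apr 12.

12:47 on Apr 12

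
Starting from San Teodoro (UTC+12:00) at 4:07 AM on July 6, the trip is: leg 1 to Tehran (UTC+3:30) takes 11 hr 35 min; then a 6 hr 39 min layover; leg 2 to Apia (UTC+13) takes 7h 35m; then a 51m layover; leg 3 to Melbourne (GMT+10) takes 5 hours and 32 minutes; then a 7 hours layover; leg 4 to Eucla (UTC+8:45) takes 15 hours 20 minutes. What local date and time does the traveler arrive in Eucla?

Convert departure to UTC: 4:07 AM − 12:00 = 4:07 PM UTC on Jul 5.
Add 11 hours and 35 minutes leg 1 → 3:42 AM UTC (Jul 6).
Add 6 hours and 39 minutes layover in Tehran → 10:21 AM UTC.
Add 7 hours and 35 minutes leg 2 → 5:56 PM UTC.
Add 51 minutes layover in Apia → 6:47 PM UTC.
Add 5 hours and 32 minutes leg 3 → 12:19 AM UTC (Jul 7).
Add 7 hours layover in Melbourne → 7:19 AM UTC.
Add 15 hours and 20 minutes leg 4 → 10:39 PM UTC.
Eucla is UTC+8:45, so local arrival = 10:39 PM + 8:45 = 7:24 AM on Jul 8.

7:24 AM on Jul 8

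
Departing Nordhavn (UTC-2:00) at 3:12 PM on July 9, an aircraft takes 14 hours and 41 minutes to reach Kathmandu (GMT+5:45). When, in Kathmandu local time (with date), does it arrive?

Convert departure to UTC: 3:12 PM + 2:00 = 5:12 PM UTC on Jul 9.
Add 14 hours and 41 minutes travel time → 7:53 AM UTC (Jul 10).
Kathmandu is UTC+5:45, so local arrival = 7:53 AM + 5:45 = 1:38 PM on Jul 10.

1:38 PM on July 10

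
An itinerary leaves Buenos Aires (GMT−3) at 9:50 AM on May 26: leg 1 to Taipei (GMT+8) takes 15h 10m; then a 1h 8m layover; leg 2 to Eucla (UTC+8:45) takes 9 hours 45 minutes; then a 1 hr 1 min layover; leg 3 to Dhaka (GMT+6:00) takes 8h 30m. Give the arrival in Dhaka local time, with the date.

6:24 AM on May 28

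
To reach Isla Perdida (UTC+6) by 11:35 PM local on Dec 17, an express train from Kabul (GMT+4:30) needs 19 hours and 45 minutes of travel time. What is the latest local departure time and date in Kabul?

2:20 AM on December 17

Target arrival in UTC: 11:35 PM − 6:00 = 5:35 PM on Dec 17.
Subtract 19 hours 45 minutes → departure 9:50 PM UTC on Dec 16.
Kabul is UTC+4:30: 9:50 PM + 4:30 = 2:20 AM on Dec 17.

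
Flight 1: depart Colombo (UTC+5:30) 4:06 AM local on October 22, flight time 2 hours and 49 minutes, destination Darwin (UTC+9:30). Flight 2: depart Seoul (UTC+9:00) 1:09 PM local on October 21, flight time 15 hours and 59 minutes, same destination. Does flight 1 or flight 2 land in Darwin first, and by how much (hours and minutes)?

Flight 1 in UTC: 4:06 AM − 5:30 = 10:36 PM on Oct 21.
+2 hours and 49 minutes → arrive 1:25 AM UTC on Oct 22.
Flight 2 in UTC: 1:09 PM − 9:00 = 4:09 AM on Oct 21.
+15 hours and 59 minutes → arrive 8:08 PM UTC on Oct 21.
Flight 2 lands earlier by 5 hours 17 minutes.

the second, by 5 hours 17 minutes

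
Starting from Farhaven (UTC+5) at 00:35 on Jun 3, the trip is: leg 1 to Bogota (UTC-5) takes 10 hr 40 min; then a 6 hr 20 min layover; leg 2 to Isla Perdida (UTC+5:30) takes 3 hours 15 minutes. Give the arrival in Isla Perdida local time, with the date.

Convert departure to UTC: 00:35 − 5:00 = 19:35 UTC on Jun 2.
Add 10 hours 40 minutes leg 1 → 06:15 UTC (Jun 3).
Add 6 hours and 20 minutes layover in Bogota → 12:35 UTC.
Add 3 hours and 15 minutes leg 2 → 15:50 UTC.
Isla Perdida is UTC+5:30, so local arrival = 15:50 + 5:30 = 21:20 on Jun 3.

21:20 on June 3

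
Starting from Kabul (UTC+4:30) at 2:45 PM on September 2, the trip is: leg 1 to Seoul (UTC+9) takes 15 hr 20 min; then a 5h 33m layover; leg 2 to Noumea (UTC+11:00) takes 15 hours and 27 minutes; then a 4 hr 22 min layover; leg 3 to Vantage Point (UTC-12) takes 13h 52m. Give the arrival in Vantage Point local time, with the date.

4:49 AM on Sep 4

Convert departure to UTC: 2:45 PM − 4:30 = 10:15 AM UTC on Sep 2.
Add 15 hours and 20 minutes leg 1 → 1:35 AM UTC (Sep 3).
Add 5 hours and 33 minutes layover in Seoul → 7:08 AM UTC.
Add 15 hours 27 minutes leg 2 → 10:35 PM UTC.
Add 4 hours and 22 minutes layover in Noumea → 2:57 AM UTC (Sep 4).
Add 13 hours and 52 minutes leg 3 → 4:49 PM UTC.
Vantage Point is UTC−12:00, so local arrival = 4:49 PM − 12:00 = 4:49 AM on Sep 4.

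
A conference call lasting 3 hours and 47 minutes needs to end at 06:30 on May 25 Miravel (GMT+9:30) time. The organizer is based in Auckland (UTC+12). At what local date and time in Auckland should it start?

Target end time in UTC: 06:30 − 9:30 = 21:00 on May 24.
Subtract 3 hours 47 minutes → start 17:13 UTC on May 24.
Auckland is UTC+12:00: 17:13 + 12:00 = 05:13 on May 25.

05:13 on May 25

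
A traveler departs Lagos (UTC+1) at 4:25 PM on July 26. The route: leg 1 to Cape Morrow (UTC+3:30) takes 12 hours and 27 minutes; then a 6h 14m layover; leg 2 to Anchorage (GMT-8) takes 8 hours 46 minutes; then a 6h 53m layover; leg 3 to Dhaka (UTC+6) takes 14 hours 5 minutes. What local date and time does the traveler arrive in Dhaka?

Convert departure to UTC: 4:25 PM − 1:00 = 3:25 PM UTC on Jul 26.
Add 12 hours and 27 minutes leg 1 → 3:52 AM UTC (Jul 27).
Add 6 hours 14 minutes layover in Cape Morrow → 10:06 AM UTC.
Add 8 hours and 46 minutes leg 2 → 6:52 PM UTC.
Add 6 hours and 53 minutes layover in Anchorage → 1:45 AM UTC (Jul 28).
Add 14 hours 5 minutes leg 3 → 3:50 PM UTC.
Dhaka is UTC+6:00, so local arrival = 3:50 PM + 6:00 = 9:50 PM on Jul 28.

9:50 PM on July 28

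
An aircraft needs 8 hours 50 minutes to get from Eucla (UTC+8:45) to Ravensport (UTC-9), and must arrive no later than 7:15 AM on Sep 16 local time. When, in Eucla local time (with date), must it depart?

4:10 PM on September 16

Target arrival in UTC: 7:15 AM + 9:00 = 4:15 PM on Sep 16.
Subtract 8 hours and 50 minutes → departure 7:25 AM UTC on Sep 16.
Eucla is UTC+8:45: 7:25 AM + 8:45 = 4:10 PM on Sep 16.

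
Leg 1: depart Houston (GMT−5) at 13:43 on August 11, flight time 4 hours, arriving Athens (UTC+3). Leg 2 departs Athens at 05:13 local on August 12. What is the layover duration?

Convert departure to UTC: 13:43 + 5:00 = 18:43 UTC on Aug 11.
Add 4 hours flight time → 22:43 UTC.
Athens is UTC+3:00, so local arrival = 22:43 + 3:00 = 01:43 on Aug 12.
Layover = 05:13 − 01:43 = 3 hours 30 minutes.

3 hours 30 minutes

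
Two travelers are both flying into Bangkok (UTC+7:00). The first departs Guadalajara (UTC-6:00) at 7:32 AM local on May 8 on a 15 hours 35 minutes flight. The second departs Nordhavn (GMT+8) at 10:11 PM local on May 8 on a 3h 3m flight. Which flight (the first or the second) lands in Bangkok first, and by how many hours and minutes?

Flight 1 in UTC: 7:32 AM + 6:00 = 1:32 PM on May 8.
+15 hours 35 minutes → arrive 5:07 AM UTC on May 9.
Flight 2 in UTC: 10:11 PM − 8:00 = 2:11 PM on May 8.
+3 hours and 3 minutes → arrive 5:14 PM UTC on May 8.
Flight 2 lands earlier by 11 hours 53 minutes.

the second, by 11 hours 53 minutes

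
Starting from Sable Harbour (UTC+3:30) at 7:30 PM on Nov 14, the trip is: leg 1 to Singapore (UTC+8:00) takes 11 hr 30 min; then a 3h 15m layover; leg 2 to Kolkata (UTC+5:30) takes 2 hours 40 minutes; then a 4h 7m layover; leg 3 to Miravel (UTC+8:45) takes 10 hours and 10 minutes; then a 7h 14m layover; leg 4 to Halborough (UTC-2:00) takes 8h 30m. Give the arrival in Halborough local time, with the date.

1:26 PM on November 16

Convert departure to UTC: 7:30 PM − 3:30 = 4:00 PM UTC on Nov 14.
Add 11 hours and 30 minutes leg 1 → 3:30 AM UTC (Nov 15).
Add 3 hours and 15 minutes layover in Singapore → 6:45 AM UTC.
Add 2 hours and 40 minutes leg 2 → 9:25 AM UTC.
Add 4 hours and 7 minutes layover in Kolkata → 1:32 PM UTC.
Add 10 hours 10 minutes leg 3 → 11:42 PM UTC.
Add 7 hours and 14 minutes layover in Miravel → 6:56 AM UTC (Nov 16).
Add 8 hours and 30 minutes leg 4 → 3:26 PM UTC.
Halborough is UTC−2:00, so local arrival = 3:26 PM − 2:00 = 1:26 PM on Nov 16.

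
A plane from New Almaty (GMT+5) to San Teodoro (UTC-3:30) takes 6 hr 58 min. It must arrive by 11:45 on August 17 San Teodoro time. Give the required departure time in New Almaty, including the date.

13:17 on Aug 17

Target arrival in UTC: 11:45 + 3:30 = 15:15 on Aug 17.
Subtract 6 hours 58 minutes → departure 08:17 UTC on Aug 17.
New Almaty is UTC+5:00: 08:17 + 5:00 = 13:17 on Aug 17.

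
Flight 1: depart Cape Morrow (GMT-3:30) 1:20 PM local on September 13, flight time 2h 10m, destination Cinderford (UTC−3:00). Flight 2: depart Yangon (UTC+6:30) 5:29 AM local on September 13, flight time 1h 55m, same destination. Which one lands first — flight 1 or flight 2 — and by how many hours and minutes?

Flight 1 in UTC: 1:20 PM + 3:30 = 4:50 PM on Sep 13.
+2 hours and 10 minutes → arrive 7:00 PM UTC on Sep 13.
Flight 2 in UTC: 5:29 AM − 6:30 = 10:59 PM on Sep 12.
+1 hour and 55 minutes → arrive 12:54 AM UTC on Sep 13.
Flight 2 lands earlier by 18 hours 6 minutes.

the second, by 18 hours 6 minutes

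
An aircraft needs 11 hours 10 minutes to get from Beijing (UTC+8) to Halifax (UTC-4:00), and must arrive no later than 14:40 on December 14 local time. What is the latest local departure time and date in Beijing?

15:30 on December 14

Target arrival in UTC: 14:40 + 4:00 = 18:40 on Dec 14.
Subtract 11 hours 10 minutes → departure 07:30 UTC on Dec 14.
Beijing is UTC+8:00: 07:30 + 8:00 = 15:30 on Dec 14.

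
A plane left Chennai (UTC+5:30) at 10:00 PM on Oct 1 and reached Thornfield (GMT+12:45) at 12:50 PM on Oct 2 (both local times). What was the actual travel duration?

Thornfield is 7:15 ahead of Chennai.
Clock-face elapsed time (ignoring zones) is 14 hours 50 minutes.
Actual elapsed = 14 hours 50 minutes − 7:15 = 7 hours 35 minutes.

7 hours 35 minutes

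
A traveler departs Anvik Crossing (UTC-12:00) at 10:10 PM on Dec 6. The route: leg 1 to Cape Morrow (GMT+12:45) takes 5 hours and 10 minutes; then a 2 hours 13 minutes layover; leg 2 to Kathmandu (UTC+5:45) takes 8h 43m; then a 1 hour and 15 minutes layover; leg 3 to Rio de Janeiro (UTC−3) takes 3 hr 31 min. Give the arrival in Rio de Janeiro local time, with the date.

4:02 AM on December 8

Convert departure to UTC: 10:10 PM + 12:00 = 10:10 AM UTC on Dec 7.
Add 5 hours and 10 minutes leg 1 → 3:20 PM UTC.
Add 2 hours 13 minutes layover in Cape Morrow → 5:33 PM UTC.
Add 8 hours 43 minutes leg 2 → 2:16 AM UTC (Dec 8).
Add 1 hour and 15 minutes layover in Kathmandu → 3:31 AM UTC.
Add 3 hours 31 minutes leg 3 → 7:02 AM UTC.
Rio de Janeiro is UTC−3:00, so local arrival = 7:02 AM − 3:00 = 4:02 AM on Dec 8.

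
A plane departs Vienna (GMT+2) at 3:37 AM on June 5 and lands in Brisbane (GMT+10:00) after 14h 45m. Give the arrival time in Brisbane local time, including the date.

2:22 AM on Jun 6

Convert departure to UTC: 3:37 AM − 2:00 = 1:37 AM UTC on Jun 5.
Add 14 hours and 45 minutes travel time → 4:22 PM UTC.
Brisbane is UTC+10:00, so local arrival = 4:22 PM + 10:00 = 2:22 AM on Jun 6.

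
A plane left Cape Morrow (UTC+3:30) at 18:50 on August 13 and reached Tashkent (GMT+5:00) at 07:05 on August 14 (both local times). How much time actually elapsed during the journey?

Tashkent is 1:30 ahead of Cape Morrow.
Clock-face elapsed time (ignoring zones) is 12 hours 15 minutes.
Actual elapsed = 12 hours 15 minutes − 1:30 = 10 hours 45 minutes.

10 hours 45 minutes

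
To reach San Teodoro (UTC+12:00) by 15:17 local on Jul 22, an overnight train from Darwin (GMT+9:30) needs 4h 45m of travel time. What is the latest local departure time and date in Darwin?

Target arrival in UTC: 15:17 − 12:00 = 03:17 on Jul 22.
Subtract 4 hours and 45 minutes → departure 22:32 UTC on Jul 21.
Darwin is UTC+9:30: 22:32 + 9:30 = 08:02 on Jul 22.

08:02 on July 22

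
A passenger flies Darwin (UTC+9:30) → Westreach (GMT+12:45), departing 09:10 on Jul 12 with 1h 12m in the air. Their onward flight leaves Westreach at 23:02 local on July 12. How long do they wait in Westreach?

Convert departure to UTC: 09:10 − 9:30 = 23:40 UTC on Jul 11.
Add 1 hour and 12 minutes flight time → 00:52 UTC (Jul 12).
Westreach is UTC+12:45, so local arrival = 00:52 + 12:45 = 13:37 on Jul 12.
Layover = 23:02 − 13:37 = 9 hours 25 minutes.

9 hours 25 minutes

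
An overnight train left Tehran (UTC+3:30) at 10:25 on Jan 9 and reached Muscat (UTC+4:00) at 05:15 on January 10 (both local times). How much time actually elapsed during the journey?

18 hours 20 minutes

Departure in UTC: 10:25 − 3:30 = 06:55 on Jan 9.
Arrival in UTC: 05:15 − 4:00 = 01:15 on Jan 10.
Elapsed = 01:15 − 06:55 (+1 day) = 18 hours 20 minutes.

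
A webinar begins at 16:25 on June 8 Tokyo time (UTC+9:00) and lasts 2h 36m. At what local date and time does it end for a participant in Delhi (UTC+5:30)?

Convert start to UTC: 16:25 − 9:00 = 07:25 UTC on Jun 8.
Add 2 hours and 36 minutes duration → 10:01 UTC.
Delhi is UTC+5:30, so local end time = 10:01 + 5:30 = 15:31 on Jun 8.

15:31 on Jun 8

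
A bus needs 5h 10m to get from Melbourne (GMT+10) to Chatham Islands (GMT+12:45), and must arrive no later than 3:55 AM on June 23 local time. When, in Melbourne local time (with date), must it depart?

Target arrival in UTC: 3:55 AM − 12:45 = 3:10 PM on Jun 22.
Subtract 5 hours 10 minutes → departure 10:00 AM UTC on Jun 22.
Melbourne is UTC+10:00: 10:00 AM + 10:00 = 8:00 PM on Jun 22.

8:00 PM on Jun 22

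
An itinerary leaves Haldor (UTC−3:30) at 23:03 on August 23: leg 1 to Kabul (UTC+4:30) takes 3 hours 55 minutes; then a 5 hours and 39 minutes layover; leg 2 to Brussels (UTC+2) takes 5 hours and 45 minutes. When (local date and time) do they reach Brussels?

Convert departure to UTC: 23:03 + 3:30 = 02:33 UTC on Aug 24.
Add 3 hours 55 minutes leg 1 → 06:28 UTC.
Add 5 hours and 39 minutes layover in Kabul → 12:07 UTC.
Add 5 hours and 45 minutes leg 2 → 17:52 UTC.
Brussels is UTC+2:00, so local arrival = 17:52 + 2:00 = 19:52 on Aug 24.

19:52 on Aug 24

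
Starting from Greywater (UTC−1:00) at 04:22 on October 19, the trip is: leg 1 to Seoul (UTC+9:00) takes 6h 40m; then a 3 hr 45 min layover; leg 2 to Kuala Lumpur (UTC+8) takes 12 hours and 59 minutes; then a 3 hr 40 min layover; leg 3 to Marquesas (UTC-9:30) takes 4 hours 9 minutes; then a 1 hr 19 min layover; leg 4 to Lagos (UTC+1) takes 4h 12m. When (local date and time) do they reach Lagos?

19:06 on Oct 20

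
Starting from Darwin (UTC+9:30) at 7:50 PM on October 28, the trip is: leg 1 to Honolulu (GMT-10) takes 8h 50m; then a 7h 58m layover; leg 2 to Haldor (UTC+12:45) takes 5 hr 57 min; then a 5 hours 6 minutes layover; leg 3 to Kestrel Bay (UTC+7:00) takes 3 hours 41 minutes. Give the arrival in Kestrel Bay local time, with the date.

12:52 AM on October 30

Convert departure to UTC: 7:50 PM − 9:30 = 10:20 AM UTC on Oct 28.
Add 8 hours and 50 minutes leg 1 → 7:10 PM UTC.
Add 7 hours 58 minutes layover in Honolulu → 3:08 AM UTC (Oct 29).
Add 5 hours 57 minutes leg 2 → 9:05 AM UTC.
Add 5 hours and 6 minutes layover in Haldor → 2:11 PM UTC.
Add 3 hours and 41 minutes leg 3 → 5:52 PM UTC.
Kestrel Bay is UTC+7:00, so local arrival = 5:52 PM + 7:00 = 12:52 AM on Oct 30.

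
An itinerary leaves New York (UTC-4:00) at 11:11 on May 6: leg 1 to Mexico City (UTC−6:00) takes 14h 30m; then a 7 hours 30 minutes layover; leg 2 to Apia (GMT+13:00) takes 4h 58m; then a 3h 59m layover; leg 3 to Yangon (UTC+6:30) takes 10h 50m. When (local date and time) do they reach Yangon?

15:28 on May 8

Convert departure to UTC: 11:11 + 4:00 = 15:11 UTC on May 6.
Add 14 hours 30 minutes leg 1 → 05:41 UTC (May 7).
Add 7 hours and 30 minutes layover in Mexico City → 13:11 UTC.
Add 4 hours 58 minutes leg 2 → 18:09 UTC.
Add 3 hours and 59 minutes layover in Apia → 22:08 UTC.
Add 10 hours 50 minutes leg 3 → 08:58 UTC (May 8).
Yangon is UTC+6:30, so local arrival = 08:58 + 6:30 = 15:28 on May 8.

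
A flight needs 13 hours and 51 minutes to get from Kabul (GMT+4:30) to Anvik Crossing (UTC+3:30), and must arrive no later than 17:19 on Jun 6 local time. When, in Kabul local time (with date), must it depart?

04:28 on June 6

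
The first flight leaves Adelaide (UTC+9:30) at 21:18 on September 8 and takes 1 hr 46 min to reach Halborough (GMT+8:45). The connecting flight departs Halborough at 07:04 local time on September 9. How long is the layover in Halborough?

8 hours 45 minutes

Convert departure to UTC: 21:18 − 9:30 = 11:48 UTC on Sep 8.
Add 1 hour 46 minutes flight time → 13:34 UTC.
Halborough is UTC+8:45, so local arrival = 13:34 + 8:45 = 22:19 on Sep 8.
Layover = 07:04 − 22:19 (+1 day) = 8 hours 45 minutes.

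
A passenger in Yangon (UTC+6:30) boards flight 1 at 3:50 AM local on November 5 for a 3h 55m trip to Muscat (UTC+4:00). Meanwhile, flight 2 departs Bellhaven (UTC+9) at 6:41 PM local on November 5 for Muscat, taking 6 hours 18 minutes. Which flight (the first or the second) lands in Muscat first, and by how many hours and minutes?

the first, by 14 hours 44 minutes

Flight 1 in UTC: 3:50 AM − 6:30 = 9:20 PM on Nov 4.
+3 hours and 55 minutes → arrive 1:15 AM UTC on Nov 5.
Flight 2 in UTC: 6:41 PM − 9:00 = 9:41 AM on Nov 5.
+6 hours and 18 minutes → arrive 3:59 PM UTC on Nov 5.
Flight 1 lands earlier by 14 hours 44 minutes.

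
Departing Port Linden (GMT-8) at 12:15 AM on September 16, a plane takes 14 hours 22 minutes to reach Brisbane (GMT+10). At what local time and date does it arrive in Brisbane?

Convert departure to UTC: 12:15 AM + 8:00 = 8:15 AM UTC on Sep 16.
Add 14 hours and 22 minutes travel time → 10:37 PM UTC.
Brisbane is UTC+10:00, so local arrival = 10:37 PM + 10:00 = 8:37 AM on Sep 17.

8:37 AM on September 17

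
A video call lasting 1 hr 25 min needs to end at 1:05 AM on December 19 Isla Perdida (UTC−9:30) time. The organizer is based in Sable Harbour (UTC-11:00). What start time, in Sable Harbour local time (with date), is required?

10:10 PM on December 18

Target end time in UTC: 1:05 AM + 9:30 = 10:35 AM on Dec 19.
Subtract 1 hour and 25 minutes → start 9:10 AM UTC on Dec 19.
Sable Harbour is UTC−11:00: 9:10 AM − 11:00 = 10:10 PM on Dec 18.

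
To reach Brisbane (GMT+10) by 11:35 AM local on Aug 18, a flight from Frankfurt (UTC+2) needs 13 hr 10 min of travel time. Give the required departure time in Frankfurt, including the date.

Target arrival in UTC: 11:35 AM − 10:00 = 1:35 AM on Aug 18.
Subtract 13 hours and 10 minutes → departure 12:25 PM UTC on Aug 17.
Frankfurt is UTC+2:00: 12:25 PM + 2:00 = 2:25 PM on Aug 17.

2:25 PM on Aug 17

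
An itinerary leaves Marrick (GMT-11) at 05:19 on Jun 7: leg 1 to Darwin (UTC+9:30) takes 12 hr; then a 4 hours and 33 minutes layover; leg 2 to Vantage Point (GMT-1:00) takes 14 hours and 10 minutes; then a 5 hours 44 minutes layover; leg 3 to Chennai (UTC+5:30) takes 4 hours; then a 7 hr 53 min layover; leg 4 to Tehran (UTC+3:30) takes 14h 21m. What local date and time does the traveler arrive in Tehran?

Convert departure to UTC: 05:19 + 11:00 = 16:19 UTC on Jun 7.
Add 12 hours leg 1 → 04:19 UTC (Jun 8).
Add 4 hours and 33 minutes layover in Darwin → 08:52 UTC.
Add 14 hours 10 minutes leg 2 → 23:02 UTC.
Add 5 hours 44 minutes layover in Vantage Point → 04:46 UTC (Jun 9).
Add 4 hours leg 3 → 08:46 UTC.
Add 7 hours 53 minutes layover in Chennai → 16:39 UTC.
Add 14 hours and 21 minutes leg 4 → 07:00 UTC (Jun 10).
Tehran is UTC+3:30, so local arrival = 07:00 + 3:30 = 10:30 on Jun 10.

10:30 on June 10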